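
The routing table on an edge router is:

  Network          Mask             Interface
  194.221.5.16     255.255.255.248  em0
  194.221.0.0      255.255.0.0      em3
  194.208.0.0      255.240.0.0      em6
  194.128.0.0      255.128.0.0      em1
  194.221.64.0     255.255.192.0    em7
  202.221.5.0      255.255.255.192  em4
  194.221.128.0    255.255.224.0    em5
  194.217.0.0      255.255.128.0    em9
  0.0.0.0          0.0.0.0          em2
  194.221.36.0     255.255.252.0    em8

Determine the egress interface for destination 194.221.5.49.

em3

Routes whose prefix contains 194.221.5.49:
  0.0.0.0/0 (default, matches everything) -> em2
  194.128.0.0/9 (194.128.0.0 - 194.255.255.255) -> em1
  194.208.0.0/12 (194.208.0.0 - 194.223.255.255) -> em6
  194.221.0.0/16 (194.221.0.0 - 194.221.255.255) -> em3
More-specific entries that do NOT match:
  194.221.5.16/29 (194.221.5.16 - 194.221.5.23) does not contain 194.221.5.49
  202.221.5.0/26 (202.221.5.0 - 202.221.5.63) does not contain 194.221.5.49
  194.221.36.0/22 (194.221.36.0 - 194.221.39.255) does not contain 194.221.5.49
  194.221.128.0/19 (194.221.128.0 - 194.221.159.255) does not contain 194.221.5.49
  194.221.64.0/18 (194.221.64.0 - 194.221.127.255) does not contain 194.221.5.49
  194.217.0.0/17 (194.217.0.0 - 194.217.127.255) does not contain 194.221.5.49
Longest matching prefix is /16 -> interface em3.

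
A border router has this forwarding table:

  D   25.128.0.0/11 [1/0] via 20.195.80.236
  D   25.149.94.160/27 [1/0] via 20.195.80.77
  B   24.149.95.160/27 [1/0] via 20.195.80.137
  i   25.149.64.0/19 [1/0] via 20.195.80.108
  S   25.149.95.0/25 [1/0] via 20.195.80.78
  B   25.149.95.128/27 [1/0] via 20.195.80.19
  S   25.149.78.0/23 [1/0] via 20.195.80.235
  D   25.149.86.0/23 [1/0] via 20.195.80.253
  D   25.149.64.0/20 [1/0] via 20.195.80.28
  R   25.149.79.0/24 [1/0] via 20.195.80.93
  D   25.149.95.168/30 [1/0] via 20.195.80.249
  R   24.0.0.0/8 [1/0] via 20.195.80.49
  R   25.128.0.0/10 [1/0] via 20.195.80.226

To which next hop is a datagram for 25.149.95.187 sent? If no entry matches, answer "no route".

Routes whose prefix contains 25.149.95.187:
  25.128.0.0/10 (25.128.0.0 - 25.191.255.255) -> 20.195.80.226
  25.128.0.0/11 (25.128.0.0 - 25.159.255.255) -> 20.195.80.236
  25.149.64.0/19 (25.149.64.0 - 25.149.95.255) -> 20.195.80.108
More-specific entries that do NOT match:
  25.149.95.168/30 (25.149.95.168 - 25.149.95.171) does not contain 25.149.95.187
  25.149.94.160/27 (25.149.94.160 - 25.149.94.191) does not contain 25.149.95.187
  24.149.95.160/27 (24.149.95.160 - 24.149.95.191) does not contain 25.149.95.187
  25.149.95.128/27 (25.149.95.128 - 25.149.95.159) does not contain 25.149.95.187
  25.149.95.0/25 (25.149.95.0 - 25.149.95.127) does not contain 25.149.95.187
  25.149.79.0/24 (25.149.79.0 - 25.149.79.255) does not contain 25.149.95.187
  25.149.78.0/23 (25.149.78.0 - 25.149.79.255) does not contain 25.149.95.187
  25.149.86.0/23 (25.149.86.0 - 25.149.87.255) does not contain 25.149.95.187
  25.149.64.0/20 (25.149.64.0 - 25.149.79.255) does not contain 25.149.95.187
Longest matching prefix is /19 -> next hop 20.195.80.108.

20.195.80.108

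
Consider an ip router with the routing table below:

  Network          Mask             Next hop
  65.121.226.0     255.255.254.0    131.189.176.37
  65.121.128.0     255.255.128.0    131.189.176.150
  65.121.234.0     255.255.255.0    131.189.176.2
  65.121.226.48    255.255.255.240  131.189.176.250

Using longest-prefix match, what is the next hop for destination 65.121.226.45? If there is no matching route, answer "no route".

Routes whose prefix contains 65.121.226.45:
  65.121.128.0/17 (65.121.128.0 - 65.121.255.255) -> 131.189.176.150
  65.121.226.0/23 (65.121.226.0 - 65.121.227.255) -> 131.189.176.37
More-specific entries that do NOT match:
  65.121.226.48/28 (65.121.226.48 - 65.121.226.63) does not contain 65.121.226.45
  65.121.234.0/24 (65.121.234.0 - 65.121.234.255) does not contain 65.121.226.45
Longest matching prefix is /23 -> next hop 131.189.176.37.

131.189.176.37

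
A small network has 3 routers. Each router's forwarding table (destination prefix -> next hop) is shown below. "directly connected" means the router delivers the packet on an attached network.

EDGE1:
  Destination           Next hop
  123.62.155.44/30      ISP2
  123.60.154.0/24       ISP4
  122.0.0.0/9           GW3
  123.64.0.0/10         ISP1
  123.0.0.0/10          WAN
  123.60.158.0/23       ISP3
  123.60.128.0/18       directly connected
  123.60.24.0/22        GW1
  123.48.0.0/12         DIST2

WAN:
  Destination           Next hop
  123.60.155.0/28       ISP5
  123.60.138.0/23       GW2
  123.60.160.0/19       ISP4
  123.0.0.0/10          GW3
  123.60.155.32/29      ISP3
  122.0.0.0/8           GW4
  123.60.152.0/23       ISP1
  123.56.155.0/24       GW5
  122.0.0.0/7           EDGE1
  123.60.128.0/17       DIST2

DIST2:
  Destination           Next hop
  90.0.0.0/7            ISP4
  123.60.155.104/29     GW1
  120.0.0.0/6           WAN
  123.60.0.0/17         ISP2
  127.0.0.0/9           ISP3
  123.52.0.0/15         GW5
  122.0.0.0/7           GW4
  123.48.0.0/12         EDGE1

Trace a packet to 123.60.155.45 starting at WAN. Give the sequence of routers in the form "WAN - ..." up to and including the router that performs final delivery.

At WAN: longest match for 123.60.155.45 is 123.60.128.0/17 -> DIST2
At DIST2: longest match for 123.60.155.45 is 123.48.0.0/12 -> EDGE1
At EDGE1: longest match for 123.60.155.45 is 123.60.128.0/18 -> directly connected

WAN - DIST2 - EDGE1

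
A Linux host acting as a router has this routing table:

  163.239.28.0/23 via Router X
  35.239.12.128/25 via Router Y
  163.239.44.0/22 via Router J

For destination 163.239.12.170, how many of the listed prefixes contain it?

0

No listed prefix contains 163.239.12.170.
Total matching entries: 0.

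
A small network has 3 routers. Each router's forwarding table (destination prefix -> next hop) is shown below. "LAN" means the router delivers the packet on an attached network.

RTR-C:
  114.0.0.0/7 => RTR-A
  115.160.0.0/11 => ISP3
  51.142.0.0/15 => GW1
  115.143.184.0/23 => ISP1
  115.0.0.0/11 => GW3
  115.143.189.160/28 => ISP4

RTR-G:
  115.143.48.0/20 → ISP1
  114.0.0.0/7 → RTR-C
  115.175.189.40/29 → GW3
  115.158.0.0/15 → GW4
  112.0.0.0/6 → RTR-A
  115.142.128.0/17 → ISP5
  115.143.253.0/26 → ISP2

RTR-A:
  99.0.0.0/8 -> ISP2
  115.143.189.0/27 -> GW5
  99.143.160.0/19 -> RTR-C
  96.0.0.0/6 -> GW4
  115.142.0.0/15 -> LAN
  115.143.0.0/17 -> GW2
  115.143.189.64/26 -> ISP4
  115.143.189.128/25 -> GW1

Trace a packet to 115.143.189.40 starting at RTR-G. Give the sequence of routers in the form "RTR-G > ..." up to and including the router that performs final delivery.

RTR-G > RTR-C > RTR-A

At RTR-G: longest match for 115.143.189.40 is 114.0.0.0/7 -> RTR-C
At RTR-C: longest match for 115.143.189.40 is 114.0.0.0/7 -> RTR-A
At RTR-A: longest match for 115.143.189.40 is 115.142.0.0/15 -> LAN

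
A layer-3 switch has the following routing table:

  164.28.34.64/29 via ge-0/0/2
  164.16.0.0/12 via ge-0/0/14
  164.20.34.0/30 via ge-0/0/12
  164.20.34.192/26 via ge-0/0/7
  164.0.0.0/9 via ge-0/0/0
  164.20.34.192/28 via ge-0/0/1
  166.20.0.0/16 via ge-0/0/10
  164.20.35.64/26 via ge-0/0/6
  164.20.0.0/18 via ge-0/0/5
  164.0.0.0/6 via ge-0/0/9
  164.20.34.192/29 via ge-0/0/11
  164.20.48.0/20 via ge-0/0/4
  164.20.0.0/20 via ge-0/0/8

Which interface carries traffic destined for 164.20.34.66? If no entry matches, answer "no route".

ge-0/0/5

Routes whose prefix contains 164.20.34.66:
  164.0.0.0/6 (164.0.0.0 - 167.255.255.255) -> ge-0/0/9
  164.0.0.0/9 (164.0.0.0 - 164.127.255.255) -> ge-0/0/0
  164.16.0.0/12 (164.16.0.0 - 164.31.255.255) -> ge-0/0/14
  164.20.0.0/18 (164.20.0.0 - 164.20.63.255) -> ge-0/0/5
More-specific entries that do NOT match:
  164.20.34.0/30 (164.20.34.0 - 164.20.34.3) does not contain 164.20.34.66
  164.28.34.64/29 (164.28.34.64 - 164.28.34.71) does not contain 164.20.34.66
  164.20.34.192/29 (164.20.34.192 - 164.20.34.199) does not contain 164.20.34.66
  164.20.34.192/28 (164.20.34.192 - 164.20.34.207) does not contain 164.20.34.66
  164.20.34.192/26 (164.20.34.192 - 164.20.34.255) does not contain 164.20.34.66
  164.20.35.64/26 (164.20.35.64 - 164.20.35.127) does not contain 164.20.34.66
  164.20.48.0/20 (164.20.48.0 - 164.20.63.255) does not contain 164.20.34.66
  164.20.0.0/20 (164.20.0.0 - 164.20.15.255) does not contain 164.20.34.66
Longest matching prefix is /18 -> interface ge-0/0/5.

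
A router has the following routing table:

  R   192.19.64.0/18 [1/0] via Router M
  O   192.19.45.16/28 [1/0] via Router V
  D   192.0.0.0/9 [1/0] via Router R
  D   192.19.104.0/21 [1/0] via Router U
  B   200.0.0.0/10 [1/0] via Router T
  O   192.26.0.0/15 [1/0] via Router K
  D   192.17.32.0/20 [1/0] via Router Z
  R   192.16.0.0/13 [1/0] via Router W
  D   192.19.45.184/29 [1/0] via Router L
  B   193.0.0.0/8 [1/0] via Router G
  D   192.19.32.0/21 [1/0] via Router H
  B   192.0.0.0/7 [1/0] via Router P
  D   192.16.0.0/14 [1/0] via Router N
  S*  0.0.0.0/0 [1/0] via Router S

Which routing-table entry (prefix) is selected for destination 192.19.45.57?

192.16.0.0/14

Entries matching 192.19.45.57:
  0.0.0.0/0 (default, matches everything)
  192.0.0.0/7 (192.0.0.0 - 193.255.255.255)
  192.0.0.0/9 (192.0.0.0 - 192.127.255.255)
  192.16.0.0/13 (192.16.0.0 - 192.23.255.255)
  192.16.0.0/14 (192.16.0.0 - 192.19.255.255)
Most specific is 192.16.0.0/14.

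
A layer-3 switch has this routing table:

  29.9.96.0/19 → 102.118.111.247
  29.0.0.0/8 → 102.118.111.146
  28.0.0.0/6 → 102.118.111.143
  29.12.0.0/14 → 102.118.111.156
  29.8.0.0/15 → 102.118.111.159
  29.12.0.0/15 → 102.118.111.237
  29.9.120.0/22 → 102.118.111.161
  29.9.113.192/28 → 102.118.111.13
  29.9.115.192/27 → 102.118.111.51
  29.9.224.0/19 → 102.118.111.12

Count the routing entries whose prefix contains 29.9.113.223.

Prefixes containing 29.9.113.223:
  28.0.0.0/6 (28.0.0.0 - 31.255.255.255)
  29.0.0.0/8 (29.0.0.0 - 29.255.255.255)
  29.8.0.0/15 (29.8.0.0 - 29.9.255.255)
  29.9.96.0/19 (29.9.96.0 - 29.9.127.255)
Total matching entries: 4.

4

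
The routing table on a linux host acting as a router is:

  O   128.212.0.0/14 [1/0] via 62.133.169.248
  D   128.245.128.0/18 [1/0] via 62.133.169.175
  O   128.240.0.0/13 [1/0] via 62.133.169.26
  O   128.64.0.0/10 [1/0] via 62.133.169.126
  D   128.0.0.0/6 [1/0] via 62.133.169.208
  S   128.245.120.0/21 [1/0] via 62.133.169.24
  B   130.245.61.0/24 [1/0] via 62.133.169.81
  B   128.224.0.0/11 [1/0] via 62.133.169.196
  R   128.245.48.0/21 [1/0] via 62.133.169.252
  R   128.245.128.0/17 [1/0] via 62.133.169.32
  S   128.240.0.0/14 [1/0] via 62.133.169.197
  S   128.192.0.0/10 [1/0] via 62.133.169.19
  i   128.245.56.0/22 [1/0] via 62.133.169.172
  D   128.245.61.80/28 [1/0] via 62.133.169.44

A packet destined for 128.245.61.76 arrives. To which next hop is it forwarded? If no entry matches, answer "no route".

Routes whose prefix contains 128.245.61.76:
  128.0.0.0/6 (128.0.0.0 - 131.255.255.255) -> 62.133.169.208
  128.192.0.0/10 (128.192.0.0 - 128.255.255.255) -> 62.133.169.19
  128.224.0.0/11 (128.224.0.0 - 128.255.255.255) -> 62.133.169.196
  128.240.0.0/13 (128.240.0.0 - 128.247.255.255) -> 62.133.169.26
More-specific entries that do NOT match:
  128.245.61.80/28 (128.245.61.80 - 128.245.61.95) does not contain 128.245.61.76
  130.245.61.0/24 (130.245.61.0 - 130.245.61.255) does not contain 128.245.61.76
  128.245.56.0/22 (128.245.56.0 - 128.245.59.255) does not contain 128.245.61.76
  128.245.120.0/21 (128.245.120.0 - 128.245.127.255) does not contain 128.245.61.76
  128.245.48.0/21 (128.245.48.0 - 128.245.55.255) does not contain 128.245.61.76
  128.245.128.0/18 (128.245.128.0 - 128.245.191.255) does not contain 128.245.61.76
  128.245.128.0/17 (128.245.128.0 - 128.245.255.255) does not contain 128.245.61.76
  128.212.0.0/14 (128.212.0.0 - 128.215.255.255) does not contain 128.245.61.76
  128.240.0.0/14 (128.240.0.0 - 128.243.255.255) does not contain 128.245.61.76
Longest matching prefix is /13 -> next hop 62.133.169.26.

62.133.169.26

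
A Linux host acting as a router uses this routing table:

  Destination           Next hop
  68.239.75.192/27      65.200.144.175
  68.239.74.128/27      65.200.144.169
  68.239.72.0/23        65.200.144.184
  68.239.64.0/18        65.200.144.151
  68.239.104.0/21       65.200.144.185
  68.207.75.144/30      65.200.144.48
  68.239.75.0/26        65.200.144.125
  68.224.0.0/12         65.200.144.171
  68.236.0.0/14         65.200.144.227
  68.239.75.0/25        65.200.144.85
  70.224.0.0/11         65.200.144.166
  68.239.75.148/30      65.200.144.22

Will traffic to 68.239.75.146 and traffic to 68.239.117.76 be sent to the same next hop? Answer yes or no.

yes

68.239.75.146: longest match 68.239.64.0/18 -> 65.200.144.151
68.239.117.76: longest match 68.239.64.0/18 -> 65.200.144.151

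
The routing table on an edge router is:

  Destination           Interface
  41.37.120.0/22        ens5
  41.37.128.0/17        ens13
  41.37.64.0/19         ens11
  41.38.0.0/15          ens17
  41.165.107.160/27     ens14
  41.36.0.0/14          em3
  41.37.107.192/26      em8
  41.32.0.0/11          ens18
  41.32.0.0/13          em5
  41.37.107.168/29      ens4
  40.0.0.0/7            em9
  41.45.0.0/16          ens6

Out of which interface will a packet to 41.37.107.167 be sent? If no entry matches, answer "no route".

Routes whose prefix contains 41.37.107.167:
  40.0.0.0/7 (40.0.0.0 - 41.255.255.255) -> em9
  41.32.0.0/11 (41.32.0.0 - 41.63.255.255) -> ens18
  41.32.0.0/13 (41.32.0.0 - 41.39.255.255) -> em5
  41.36.0.0/14 (41.36.0.0 - 41.39.255.255) -> em3
More-specific entries that do NOT match:
  41.37.107.168/29 (41.37.107.168 - 41.37.107.175) does not contain 41.37.107.167
  41.165.107.160/27 (41.165.107.160 - 41.165.107.191) does not contain 41.37.107.167
  41.37.107.192/26 (41.37.107.192 - 41.37.107.255) does not contain 41.37.107.167
  41.37.120.0/22 (41.37.120.0 - 41.37.123.255) does not contain 41.37.107.167
  41.37.64.0/19 (41.37.64.0 - 41.37.95.255) does not contain 41.37.107.167
  41.37.128.0/17 (41.37.128.0 - 41.37.255.255) does not contain 41.37.107.167
  41.45.0.0/16 (41.45.0.0 - 41.45.255.255) does not contain 41.37.107.167
  41.38.0.0/15 (41.38.0.0 - 41.39.255.255) does not contain 41.37.107.167
Longest matching prefix is /14 -> interface em3.

em3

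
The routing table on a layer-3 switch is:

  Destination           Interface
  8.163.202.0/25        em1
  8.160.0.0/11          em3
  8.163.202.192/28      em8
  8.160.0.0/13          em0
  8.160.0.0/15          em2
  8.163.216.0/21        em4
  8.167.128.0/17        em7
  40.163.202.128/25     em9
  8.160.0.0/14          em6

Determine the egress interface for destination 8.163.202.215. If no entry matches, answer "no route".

em6

Routes whose prefix contains 8.163.202.215:
  8.160.0.0/11 (8.160.0.0 - 8.191.255.255) -> em3
  8.160.0.0/13 (8.160.0.0 - 8.167.255.255) -> em0
  8.160.0.0/14 (8.160.0.0 - 8.163.255.255) -> em6
More-specific entries that do NOT match:
  8.163.202.192/28 (8.163.202.192 - 8.163.202.207) does not contain 8.163.202.215
  8.163.202.0/25 (8.163.202.0 - 8.163.202.127) does not contain 8.163.202.215
  40.163.202.128/25 (40.163.202.128 - 40.163.202.255) does not contain 8.163.202.215
  8.163.216.0/21 (8.163.216.0 - 8.163.223.255) does not contain 8.163.202.215
  8.167.128.0/17 (8.167.128.0 - 8.167.255.255) does not contain 8.163.202.215
  8.160.0.0/15 (8.160.0.0 - 8.161.255.255) does not contain 8.163.202.215
Longest matching prefix is /14 -> interface em6.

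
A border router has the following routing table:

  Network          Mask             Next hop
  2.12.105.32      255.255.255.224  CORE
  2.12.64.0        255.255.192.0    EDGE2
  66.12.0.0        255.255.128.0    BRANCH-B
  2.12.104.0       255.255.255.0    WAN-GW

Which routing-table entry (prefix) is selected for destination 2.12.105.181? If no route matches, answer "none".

Entries matching 2.12.105.181:
  2.12.64.0/18 (2.12.64.0 - 2.12.127.255)
Most specific is 2.12.64.0/18.

2.12.64.0/18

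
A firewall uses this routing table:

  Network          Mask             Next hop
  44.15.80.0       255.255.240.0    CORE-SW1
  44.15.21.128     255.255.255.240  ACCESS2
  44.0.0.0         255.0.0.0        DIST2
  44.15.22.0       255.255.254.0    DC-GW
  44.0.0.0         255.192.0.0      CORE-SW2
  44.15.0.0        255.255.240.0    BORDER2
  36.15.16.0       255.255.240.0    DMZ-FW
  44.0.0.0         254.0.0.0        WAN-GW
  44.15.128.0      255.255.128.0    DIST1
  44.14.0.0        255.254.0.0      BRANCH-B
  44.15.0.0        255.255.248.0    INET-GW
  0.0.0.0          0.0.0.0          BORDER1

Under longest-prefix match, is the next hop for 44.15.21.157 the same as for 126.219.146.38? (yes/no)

no

44.15.21.157: longest match 44.14.0.0/15 -> BRANCH-B
126.219.146.38: longest match 0.0.0.0/0 -> BORDER1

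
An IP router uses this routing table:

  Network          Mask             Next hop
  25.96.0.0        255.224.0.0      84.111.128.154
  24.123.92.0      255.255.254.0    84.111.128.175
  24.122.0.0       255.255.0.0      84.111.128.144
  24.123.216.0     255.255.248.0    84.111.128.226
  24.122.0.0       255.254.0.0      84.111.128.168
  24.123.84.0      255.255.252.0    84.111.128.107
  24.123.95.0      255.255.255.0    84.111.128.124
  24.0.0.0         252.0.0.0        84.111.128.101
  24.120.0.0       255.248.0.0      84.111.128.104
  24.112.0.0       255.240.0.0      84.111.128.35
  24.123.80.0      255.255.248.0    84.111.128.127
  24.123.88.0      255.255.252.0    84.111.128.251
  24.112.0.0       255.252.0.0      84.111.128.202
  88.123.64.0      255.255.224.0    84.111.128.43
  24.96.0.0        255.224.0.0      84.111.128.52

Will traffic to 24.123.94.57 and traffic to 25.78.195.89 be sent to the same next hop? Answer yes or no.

24.123.94.57: longest match 24.122.0.0/15 -> 84.111.128.168
25.78.195.89: longest match 24.0.0.0/6 -> 84.111.128.101

no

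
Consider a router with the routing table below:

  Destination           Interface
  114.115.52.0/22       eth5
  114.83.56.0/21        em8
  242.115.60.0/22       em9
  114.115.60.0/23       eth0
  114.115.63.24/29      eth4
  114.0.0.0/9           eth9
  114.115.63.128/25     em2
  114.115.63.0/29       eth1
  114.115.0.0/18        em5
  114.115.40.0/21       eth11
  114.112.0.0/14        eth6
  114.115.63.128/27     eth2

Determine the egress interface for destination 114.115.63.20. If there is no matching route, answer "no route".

Routes whose prefix contains 114.115.63.20:
  114.0.0.0/9 (114.0.0.0 - 114.127.255.255) -> eth9
  114.112.0.0/14 (114.112.0.0 - 114.115.255.255) -> eth6
  114.115.0.0/18 (114.115.0.0 - 114.115.63.255) -> em5
More-specific entries that do NOT match:
  114.115.63.24/29 (114.115.63.24 - 114.115.63.31) does not contain 114.115.63.20
  114.115.63.0/29 (114.115.63.0 - 114.115.63.7) does not contain 114.115.63.20
  114.115.63.128/27 (114.115.63.128 - 114.115.63.159) does not contain 114.115.63.20
  114.115.63.128/25 (114.115.63.128 - 114.115.63.255) does not contain 114.115.63.20
  114.115.60.0/23 (114.115.60.0 - 114.115.61.255) does not contain 114.115.63.20
  114.115.52.0/22 (114.115.52.0 - 114.115.55.255) does not contain 114.115.63.20
  242.115.60.0/22 (242.115.60.0 - 242.115.63.255) does not contain 114.115.63.20
  114.83.56.0/21 (114.83.56.0 - 114.83.63.255) does not contain 114.115.63.20
  114.115.40.0/21 (114.115.40.0 - 114.115.47.255) does not contain 114.115.63.20
Longest matching prefix is /18 -> interface em5.

em5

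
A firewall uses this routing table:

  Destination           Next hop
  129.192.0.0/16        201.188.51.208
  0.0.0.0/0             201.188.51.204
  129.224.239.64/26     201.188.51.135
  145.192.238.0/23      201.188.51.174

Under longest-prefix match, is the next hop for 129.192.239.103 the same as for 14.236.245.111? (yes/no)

no

129.192.239.103: longest match 129.192.0.0/16 -> 201.188.51.208
14.236.245.111: longest match 0.0.0.0/0 -> 201.188.51.204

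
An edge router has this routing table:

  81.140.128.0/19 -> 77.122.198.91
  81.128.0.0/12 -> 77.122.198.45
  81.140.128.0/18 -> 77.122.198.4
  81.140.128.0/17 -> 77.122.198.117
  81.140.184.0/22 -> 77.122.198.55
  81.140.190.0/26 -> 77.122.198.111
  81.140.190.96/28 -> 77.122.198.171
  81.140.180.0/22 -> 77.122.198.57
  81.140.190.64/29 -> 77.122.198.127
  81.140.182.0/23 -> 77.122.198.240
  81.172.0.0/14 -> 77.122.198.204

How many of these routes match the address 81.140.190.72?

3

Prefixes containing 81.140.190.72:
  81.128.0.0/12 (81.128.0.0 - 81.143.255.255)
  81.140.128.0/17 (81.140.128.0 - 81.140.255.255)
  81.140.128.0/18 (81.140.128.0 - 81.140.191.255)
Total matching entries: 3.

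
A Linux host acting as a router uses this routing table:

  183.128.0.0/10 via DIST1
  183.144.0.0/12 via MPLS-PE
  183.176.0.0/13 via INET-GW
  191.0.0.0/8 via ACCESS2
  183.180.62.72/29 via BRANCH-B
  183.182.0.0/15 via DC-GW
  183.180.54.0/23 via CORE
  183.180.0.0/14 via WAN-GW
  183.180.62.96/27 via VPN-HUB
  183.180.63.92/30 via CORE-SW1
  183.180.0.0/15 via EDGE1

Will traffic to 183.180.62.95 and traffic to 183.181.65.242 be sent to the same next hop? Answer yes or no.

183.180.62.95: longest match 183.180.0.0/15 -> EDGE1
183.181.65.242: longest match 183.180.0.0/15 -> EDGE1

yes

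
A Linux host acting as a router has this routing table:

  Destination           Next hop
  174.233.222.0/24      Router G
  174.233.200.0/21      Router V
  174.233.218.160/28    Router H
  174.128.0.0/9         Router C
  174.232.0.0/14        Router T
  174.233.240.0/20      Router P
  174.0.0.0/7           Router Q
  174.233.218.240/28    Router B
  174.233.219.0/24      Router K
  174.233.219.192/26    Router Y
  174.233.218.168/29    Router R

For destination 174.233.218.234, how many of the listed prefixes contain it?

Prefixes containing 174.233.218.234:
  174.0.0.0/7 (174.0.0.0 - 175.255.255.255)
  174.128.0.0/9 (174.128.0.0 - 174.255.255.255)
  174.232.0.0/14 (174.232.0.0 - 174.235.255.255)
Total matching entries: 3.

3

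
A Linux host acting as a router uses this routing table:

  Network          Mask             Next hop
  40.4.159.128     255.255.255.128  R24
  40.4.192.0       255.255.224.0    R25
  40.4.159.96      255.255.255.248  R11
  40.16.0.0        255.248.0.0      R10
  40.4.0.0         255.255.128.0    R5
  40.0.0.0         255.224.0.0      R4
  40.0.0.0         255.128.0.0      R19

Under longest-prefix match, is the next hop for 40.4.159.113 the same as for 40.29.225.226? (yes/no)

yes

40.4.159.113: longest match 40.0.0.0/11 -> R4
40.29.225.226: longest match 40.0.0.0/11 -> R4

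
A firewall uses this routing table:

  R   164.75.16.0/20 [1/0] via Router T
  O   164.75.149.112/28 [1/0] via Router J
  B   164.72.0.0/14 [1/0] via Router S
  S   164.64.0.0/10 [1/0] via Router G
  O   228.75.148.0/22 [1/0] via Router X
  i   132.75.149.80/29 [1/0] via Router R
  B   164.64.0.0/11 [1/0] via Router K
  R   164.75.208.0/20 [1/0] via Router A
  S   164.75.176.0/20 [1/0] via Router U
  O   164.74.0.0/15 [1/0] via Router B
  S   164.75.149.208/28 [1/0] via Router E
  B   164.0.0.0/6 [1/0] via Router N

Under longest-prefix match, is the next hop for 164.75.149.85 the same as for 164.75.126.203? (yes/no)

164.75.149.85: longest match 164.74.0.0/15 -> Router B
164.75.126.203: longest match 164.74.0.0/15 -> Router B

yes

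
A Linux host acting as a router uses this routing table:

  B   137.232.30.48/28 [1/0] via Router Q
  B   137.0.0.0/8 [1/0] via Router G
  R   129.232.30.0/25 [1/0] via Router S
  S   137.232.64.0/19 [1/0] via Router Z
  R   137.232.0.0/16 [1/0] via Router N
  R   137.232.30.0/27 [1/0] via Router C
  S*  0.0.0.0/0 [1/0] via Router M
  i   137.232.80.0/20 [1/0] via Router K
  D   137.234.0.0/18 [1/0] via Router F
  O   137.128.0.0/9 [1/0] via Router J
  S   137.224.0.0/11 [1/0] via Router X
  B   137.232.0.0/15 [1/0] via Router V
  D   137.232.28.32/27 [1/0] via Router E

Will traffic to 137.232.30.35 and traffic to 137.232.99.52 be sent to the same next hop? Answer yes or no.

137.232.30.35: longest match 137.232.0.0/16 -> Router N
137.232.99.52: longest match 137.232.0.0/16 -> Router N

yes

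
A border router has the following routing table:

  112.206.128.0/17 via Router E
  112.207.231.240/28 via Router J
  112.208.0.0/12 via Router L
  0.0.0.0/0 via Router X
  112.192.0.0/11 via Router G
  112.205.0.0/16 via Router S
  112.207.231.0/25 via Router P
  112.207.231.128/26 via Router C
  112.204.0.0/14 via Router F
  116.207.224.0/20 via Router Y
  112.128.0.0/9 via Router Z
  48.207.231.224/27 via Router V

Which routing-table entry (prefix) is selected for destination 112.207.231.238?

Entries matching 112.207.231.238:
  0.0.0.0/0 (default, matches everything)
  112.128.0.0/9 (112.128.0.0 - 112.255.255.255)
  112.192.0.0/11 (112.192.0.0 - 112.223.255.255)
  112.204.0.0/14 (112.204.0.0 - 112.207.255.255)
Most specific is 112.204.0.0/14.

112.204.0.0/14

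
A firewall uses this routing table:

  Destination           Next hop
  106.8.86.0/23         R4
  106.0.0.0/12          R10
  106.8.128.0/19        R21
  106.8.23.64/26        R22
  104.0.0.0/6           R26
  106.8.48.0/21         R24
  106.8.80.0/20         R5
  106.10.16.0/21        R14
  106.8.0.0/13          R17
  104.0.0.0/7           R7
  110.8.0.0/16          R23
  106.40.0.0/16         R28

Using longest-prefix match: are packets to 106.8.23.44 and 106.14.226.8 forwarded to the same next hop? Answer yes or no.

yes

106.8.23.44: longest match 106.8.0.0/13 -> R17
106.14.226.8: longest match 106.8.0.0/13 -> R17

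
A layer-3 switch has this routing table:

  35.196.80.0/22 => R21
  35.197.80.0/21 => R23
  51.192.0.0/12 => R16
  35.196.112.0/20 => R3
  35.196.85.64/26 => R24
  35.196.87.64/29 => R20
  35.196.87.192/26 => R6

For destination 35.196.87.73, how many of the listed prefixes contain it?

No listed prefix contains 35.196.87.73.
Total matching entries: 0.

0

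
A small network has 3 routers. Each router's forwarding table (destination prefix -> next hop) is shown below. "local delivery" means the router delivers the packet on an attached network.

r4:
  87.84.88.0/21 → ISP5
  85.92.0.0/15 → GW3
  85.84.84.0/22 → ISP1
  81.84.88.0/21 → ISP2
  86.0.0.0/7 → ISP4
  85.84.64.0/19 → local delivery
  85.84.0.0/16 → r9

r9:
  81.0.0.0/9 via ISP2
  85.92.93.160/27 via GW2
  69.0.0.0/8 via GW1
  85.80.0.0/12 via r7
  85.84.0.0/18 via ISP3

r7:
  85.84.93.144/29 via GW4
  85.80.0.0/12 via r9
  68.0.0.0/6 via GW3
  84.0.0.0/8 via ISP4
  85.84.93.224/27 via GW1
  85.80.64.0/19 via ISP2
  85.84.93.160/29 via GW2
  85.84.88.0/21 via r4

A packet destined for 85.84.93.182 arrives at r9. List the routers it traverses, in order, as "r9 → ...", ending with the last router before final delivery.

r9 → r7 → r4

At r9: longest match for 85.84.93.182 is 85.80.0.0/12 -> r7
At r7: longest match for 85.84.93.182 is 85.84.88.0/21 -> r4
At r4: longest match for 85.84.93.182 is 85.84.64.0/19 -> local delivery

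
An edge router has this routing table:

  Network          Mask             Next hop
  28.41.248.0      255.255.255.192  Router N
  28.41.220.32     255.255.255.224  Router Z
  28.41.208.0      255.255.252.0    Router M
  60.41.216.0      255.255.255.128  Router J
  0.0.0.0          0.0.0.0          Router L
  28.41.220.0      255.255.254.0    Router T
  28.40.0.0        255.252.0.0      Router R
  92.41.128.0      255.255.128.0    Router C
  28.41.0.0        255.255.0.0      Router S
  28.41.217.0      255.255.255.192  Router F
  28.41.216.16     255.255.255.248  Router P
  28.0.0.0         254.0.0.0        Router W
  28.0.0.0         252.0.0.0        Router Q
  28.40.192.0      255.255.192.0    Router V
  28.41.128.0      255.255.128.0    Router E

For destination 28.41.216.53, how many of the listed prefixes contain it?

Prefixes containing 28.41.216.53:
  0.0.0.0/0 (default, matches everything)
  28.0.0.0/6 (28.0.0.0 - 31.255.255.255)
  28.0.0.0/7 (28.0.0.0 - 29.255.255.255)
  28.40.0.0/14 (28.40.0.0 - 28.43.255.255)
  28.41.0.0/16 (28.41.0.0 - 28.41.255.255)
  28.41.128.0/17 (28.41.128.0 - 28.41.255.255)
Total matching entries: 6.

6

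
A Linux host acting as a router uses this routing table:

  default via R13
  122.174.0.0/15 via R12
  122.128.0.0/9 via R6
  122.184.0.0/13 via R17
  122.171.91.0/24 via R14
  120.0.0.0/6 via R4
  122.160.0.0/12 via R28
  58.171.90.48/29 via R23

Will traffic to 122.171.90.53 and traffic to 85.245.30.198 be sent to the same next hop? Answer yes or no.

122.171.90.53: longest match 122.160.0.0/12 -> R28
85.245.30.198: longest match 0.0.0.0/0 -> R13

no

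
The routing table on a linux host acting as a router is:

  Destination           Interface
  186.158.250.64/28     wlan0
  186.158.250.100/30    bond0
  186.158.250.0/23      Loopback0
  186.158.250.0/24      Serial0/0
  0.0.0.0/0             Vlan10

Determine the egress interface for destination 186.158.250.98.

Serial0/0

Routes whose prefix contains 186.158.250.98:
  0.0.0.0/0 (default, matches everything) -> Vlan10
  186.158.250.0/23 (186.158.250.0 - 186.158.251.255) -> Loopback0
  186.158.250.0/24 (186.158.250.0 - 186.158.250.255) -> Serial0/0
More-specific entries that do NOT match:
  186.158.250.100/30 (186.158.250.100 - 186.158.250.103) does not contain 186.158.250.98
  186.158.250.64/28 (186.158.250.64 - 186.158.250.79) does not contain 186.158.250.98
Longest matching prefix is /24 -> interface Serial0/0.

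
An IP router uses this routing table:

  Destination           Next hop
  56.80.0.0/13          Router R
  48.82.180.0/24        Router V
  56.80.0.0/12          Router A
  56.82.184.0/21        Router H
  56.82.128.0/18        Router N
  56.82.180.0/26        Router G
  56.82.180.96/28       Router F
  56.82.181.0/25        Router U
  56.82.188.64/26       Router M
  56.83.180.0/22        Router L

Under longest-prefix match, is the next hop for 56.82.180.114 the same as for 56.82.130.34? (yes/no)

yes

56.82.180.114: longest match 56.82.128.0/18 -> Router N
56.82.130.34: longest match 56.82.128.0/18 -> Router N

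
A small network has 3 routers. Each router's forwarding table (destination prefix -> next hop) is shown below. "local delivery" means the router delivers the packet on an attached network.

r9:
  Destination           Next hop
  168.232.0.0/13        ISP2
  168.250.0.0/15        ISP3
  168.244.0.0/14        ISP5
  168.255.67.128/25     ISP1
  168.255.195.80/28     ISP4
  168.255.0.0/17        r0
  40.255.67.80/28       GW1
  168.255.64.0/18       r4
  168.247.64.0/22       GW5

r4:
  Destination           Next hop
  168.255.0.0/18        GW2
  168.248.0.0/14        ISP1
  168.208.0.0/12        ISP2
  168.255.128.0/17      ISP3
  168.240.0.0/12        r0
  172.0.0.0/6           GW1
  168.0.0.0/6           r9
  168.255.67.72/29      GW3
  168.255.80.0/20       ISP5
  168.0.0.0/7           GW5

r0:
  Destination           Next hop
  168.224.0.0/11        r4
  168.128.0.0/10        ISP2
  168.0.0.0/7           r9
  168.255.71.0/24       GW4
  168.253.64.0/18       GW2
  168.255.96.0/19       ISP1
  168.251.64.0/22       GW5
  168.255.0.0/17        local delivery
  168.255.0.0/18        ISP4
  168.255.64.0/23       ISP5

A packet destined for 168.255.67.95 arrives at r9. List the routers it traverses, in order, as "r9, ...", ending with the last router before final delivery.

At r9: longest match for 168.255.67.95 is 168.255.64.0/18 -> r4
At r4: longest match for 168.255.67.95 is 168.240.0.0/12 -> r0
At r0: longest match for 168.255.67.95 is 168.255.0.0/17 -> local delivery

r9, r4, r0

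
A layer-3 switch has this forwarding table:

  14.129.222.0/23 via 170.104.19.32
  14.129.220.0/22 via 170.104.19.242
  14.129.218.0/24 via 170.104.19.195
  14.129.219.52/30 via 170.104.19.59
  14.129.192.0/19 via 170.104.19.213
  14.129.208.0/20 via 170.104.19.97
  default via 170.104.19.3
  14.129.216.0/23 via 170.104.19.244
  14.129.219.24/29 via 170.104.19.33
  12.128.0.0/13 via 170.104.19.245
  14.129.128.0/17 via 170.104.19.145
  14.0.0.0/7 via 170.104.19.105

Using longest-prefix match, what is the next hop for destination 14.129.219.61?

Routes whose prefix contains 14.129.219.61:
  0.0.0.0/0 (default, matches everything) -> 170.104.19.3
  14.0.0.0/7 (14.0.0.0 - 15.255.255.255) -> 170.104.19.105
  14.129.128.0/17 (14.129.128.0 - 14.129.255.255) -> 170.104.19.145
  14.129.192.0/19 (14.129.192.0 - 14.129.223.255) -> 170.104.19.213
  14.129.208.0/20 (14.129.208.0 - 14.129.223.255) -> 170.104.19.97
More-specific entries that do NOT match:
  14.129.219.52/30 (14.129.219.52 - 14.129.219.55) does not contain 14.129.219.61
  14.129.219.24/29 (14.129.219.24 - 14.129.219.31) does not contain 14.129.219.61
  14.129.218.0/24 (14.129.218.0 - 14.129.218.255) does not contain 14.129.219.61
  14.129.222.0/23 (14.129.222.0 - 14.129.223.255) does not contain 14.129.219.61
  14.129.216.0/23 (14.129.216.0 - 14.129.217.255) does not contain 14.129.219.61
  14.129.220.0/22 (14.129.220.0 - 14.129.223.255) does not contain 14.129.219.61
Longest matching prefix is /20 -> next hop 170.104.19.97.

170.104.19.97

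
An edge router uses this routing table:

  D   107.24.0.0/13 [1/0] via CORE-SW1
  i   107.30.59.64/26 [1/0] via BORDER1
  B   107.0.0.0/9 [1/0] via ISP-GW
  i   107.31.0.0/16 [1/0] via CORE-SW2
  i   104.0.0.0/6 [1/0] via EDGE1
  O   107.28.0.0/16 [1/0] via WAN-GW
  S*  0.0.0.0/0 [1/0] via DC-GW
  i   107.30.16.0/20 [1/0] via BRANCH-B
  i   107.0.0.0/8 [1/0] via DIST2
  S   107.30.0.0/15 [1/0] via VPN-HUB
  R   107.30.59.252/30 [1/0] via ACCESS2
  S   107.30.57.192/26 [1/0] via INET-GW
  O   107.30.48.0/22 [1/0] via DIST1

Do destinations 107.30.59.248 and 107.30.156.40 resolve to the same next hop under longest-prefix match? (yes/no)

107.30.59.248: longest match 107.30.0.0/15 -> VPN-HUB
107.30.156.40: longest match 107.30.0.0/15 -> VPN-HUB

yes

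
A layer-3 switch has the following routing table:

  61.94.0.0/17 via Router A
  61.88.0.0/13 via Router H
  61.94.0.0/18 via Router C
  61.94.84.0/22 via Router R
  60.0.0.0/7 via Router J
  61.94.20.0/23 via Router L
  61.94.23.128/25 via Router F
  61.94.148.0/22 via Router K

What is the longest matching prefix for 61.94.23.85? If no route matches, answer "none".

Entries matching 61.94.23.85:
  60.0.0.0/7 (60.0.0.0 - 61.255.255.255)
  61.88.0.0/13 (61.88.0.0 - 61.95.255.255)
  61.94.0.0/17 (61.94.0.0 - 61.94.127.255)
  61.94.0.0/18 (61.94.0.0 - 61.94.63.255)
Most specific is 61.94.0.0/18.

61.94.0.0/18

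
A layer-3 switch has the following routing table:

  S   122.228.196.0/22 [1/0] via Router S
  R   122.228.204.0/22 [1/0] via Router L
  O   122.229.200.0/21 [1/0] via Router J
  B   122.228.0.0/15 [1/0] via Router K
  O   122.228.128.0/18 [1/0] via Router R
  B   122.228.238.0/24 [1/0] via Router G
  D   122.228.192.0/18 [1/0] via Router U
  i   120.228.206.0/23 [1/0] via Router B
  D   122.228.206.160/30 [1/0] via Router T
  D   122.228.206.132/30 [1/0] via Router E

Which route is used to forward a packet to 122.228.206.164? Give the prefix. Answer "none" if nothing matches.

122.228.204.0/22

Entries matching 122.228.206.164:
  122.228.0.0/15 (122.228.0.0 - 122.229.255.255)
  122.228.192.0/18 (122.228.192.0 - 122.228.255.255)
  122.228.204.0/22 (122.228.204.0 - 122.228.207.255)
Most specific is 122.228.204.0/22.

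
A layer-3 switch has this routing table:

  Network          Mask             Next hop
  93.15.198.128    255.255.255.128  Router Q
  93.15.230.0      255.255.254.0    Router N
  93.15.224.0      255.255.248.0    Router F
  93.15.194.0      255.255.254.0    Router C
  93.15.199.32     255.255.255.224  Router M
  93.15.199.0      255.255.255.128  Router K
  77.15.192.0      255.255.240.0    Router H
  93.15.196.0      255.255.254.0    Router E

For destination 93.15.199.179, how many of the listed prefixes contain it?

No listed prefix contains 93.15.199.179.
Total matching entries: 0.

0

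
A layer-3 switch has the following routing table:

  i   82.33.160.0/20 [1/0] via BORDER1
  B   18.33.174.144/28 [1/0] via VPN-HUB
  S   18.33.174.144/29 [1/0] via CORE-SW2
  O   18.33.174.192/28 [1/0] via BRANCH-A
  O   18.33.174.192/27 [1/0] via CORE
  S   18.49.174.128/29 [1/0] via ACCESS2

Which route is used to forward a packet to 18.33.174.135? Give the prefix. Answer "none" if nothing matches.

18.33.174.135 is outside every listed prefix and there is no default route.

none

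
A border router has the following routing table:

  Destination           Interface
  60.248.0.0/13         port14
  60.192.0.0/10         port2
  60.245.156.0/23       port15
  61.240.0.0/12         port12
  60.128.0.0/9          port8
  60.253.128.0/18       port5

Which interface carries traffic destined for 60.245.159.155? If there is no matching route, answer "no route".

port2

Routes whose prefix contains 60.245.159.155:
  60.128.0.0/9 (60.128.0.0 - 60.255.255.255) -> port8
  60.192.0.0/10 (60.192.0.0 - 60.255.255.255) -> port2
More-specific entries that do NOT match:
  60.245.156.0/23 (60.245.156.0 - 60.245.157.255) does not contain 60.245.159.155
  60.253.128.0/18 (60.253.128.0 - 60.253.191.255) does not contain 60.245.159.155
  60.248.0.0/13 (60.248.0.0 - 60.255.255.255) does not contain 60.245.159.155
  61.240.0.0/12 (61.240.0.0 - 61.255.255.255) does not contain 60.245.159.155
Longest matching prefix is /10 -> interface port2.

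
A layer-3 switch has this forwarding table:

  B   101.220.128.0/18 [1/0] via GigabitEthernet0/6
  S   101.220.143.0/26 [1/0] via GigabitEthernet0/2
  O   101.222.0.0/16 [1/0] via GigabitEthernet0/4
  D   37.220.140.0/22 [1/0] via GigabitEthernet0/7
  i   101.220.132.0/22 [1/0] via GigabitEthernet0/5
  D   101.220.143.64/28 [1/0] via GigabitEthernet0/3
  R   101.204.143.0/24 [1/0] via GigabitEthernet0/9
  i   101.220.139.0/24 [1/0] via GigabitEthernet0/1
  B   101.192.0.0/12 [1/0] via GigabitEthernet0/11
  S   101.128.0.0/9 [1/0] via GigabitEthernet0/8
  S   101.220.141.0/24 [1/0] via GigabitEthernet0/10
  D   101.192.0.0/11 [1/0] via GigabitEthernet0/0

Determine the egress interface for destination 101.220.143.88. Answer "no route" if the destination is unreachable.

GigabitEthernet0/6

Routes whose prefix contains 101.220.143.88:
  101.128.0.0/9 (101.128.0.0 - 101.255.255.255) -> GigabitEthernet0/8
  101.192.0.0/11 (101.192.0.0 - 101.223.255.255) -> GigabitEthernet0/0
  101.220.128.0/18 (101.220.128.0 - 101.220.191.255) -> GigabitEthernet0/6
More-specific entries that do NOT match:
  101.220.143.64/28 (101.220.143.64 - 101.220.143.79) does not contain 101.220.143.88
  101.220.143.0/26 (101.220.143.0 - 101.220.143.63) does not contain 101.220.143.88
  101.204.143.0/24 (101.204.143.0 - 101.204.143.255) does not contain 101.220.143.88
  101.220.139.0/24 (101.220.139.0 - 101.220.139.255) does not contain 101.220.143.88
  101.220.141.0/24 (101.220.141.0 - 101.220.141.255) does not contain 101.220.143.88
  37.220.140.0/22 (37.220.140.0 - 37.220.143.255) does not contain 101.220.143.88
  101.220.132.0/22 (101.220.132.0 - 101.220.135.255) does not contain 101.220.143.88
Longest matching prefix is /18 -> interface GigabitEthernet0/6.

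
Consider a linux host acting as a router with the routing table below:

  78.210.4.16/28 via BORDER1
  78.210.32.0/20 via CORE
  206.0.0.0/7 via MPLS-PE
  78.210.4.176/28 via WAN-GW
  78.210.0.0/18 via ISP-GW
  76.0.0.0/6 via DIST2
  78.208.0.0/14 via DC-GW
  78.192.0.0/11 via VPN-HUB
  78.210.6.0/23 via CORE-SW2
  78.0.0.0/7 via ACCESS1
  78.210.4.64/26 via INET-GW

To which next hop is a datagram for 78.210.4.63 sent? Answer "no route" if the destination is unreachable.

ISP-GW

Routes whose prefix contains 78.210.4.63:
  76.0.0.0/6 (76.0.0.0 - 79.255.255.255) -> DIST2
  78.0.0.0/7 (78.0.0.0 - 79.255.255.255) -> ACCESS1
  78.192.0.0/11 (78.192.0.0 - 78.223.255.255) -> VPN-HUB
  78.208.0.0/14 (78.208.0.0 - 78.211.255.255) -> DC-GW
  78.210.0.0/18 (78.210.0.0 - 78.210.63.255) -> ISP-GW
More-specific entries that do NOT match:
  78.210.4.16/28 (78.210.4.16 - 78.210.4.31) does not contain 78.210.4.63
  78.210.4.176/28 (78.210.4.176 - 78.210.4.191) does not contain 78.210.4.63
  78.210.4.64/26 (78.210.4.64 - 78.210.4.127) does not contain 78.210.4.63
  78.210.6.0/23 (78.210.6.0 - 78.210.7.255) does not contain 78.210.4.63
  78.210.32.0/20 (78.210.32.0 - 78.210.47.255) does not contain 78.210.4.63
Longest matching prefix is /18 -> next hop ISP-GW.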